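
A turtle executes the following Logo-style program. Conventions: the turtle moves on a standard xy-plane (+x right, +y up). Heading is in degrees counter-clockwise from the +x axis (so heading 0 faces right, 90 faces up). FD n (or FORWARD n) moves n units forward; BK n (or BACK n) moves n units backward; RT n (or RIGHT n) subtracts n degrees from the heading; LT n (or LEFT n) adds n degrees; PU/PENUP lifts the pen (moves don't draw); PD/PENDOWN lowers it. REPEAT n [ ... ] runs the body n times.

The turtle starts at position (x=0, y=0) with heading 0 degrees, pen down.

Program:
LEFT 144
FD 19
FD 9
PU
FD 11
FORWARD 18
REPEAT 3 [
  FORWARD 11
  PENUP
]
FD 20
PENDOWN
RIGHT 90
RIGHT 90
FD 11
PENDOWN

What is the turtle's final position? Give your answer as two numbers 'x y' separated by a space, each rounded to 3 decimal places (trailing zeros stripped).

Executing turtle program step by step:
Start: pos=(0,0), heading=0, pen down
LT 144: heading 0 -> 144
FD 19: (0,0) -> (-15.371,11.168) [heading=144, draw]
FD 9: (-15.371,11.168) -> (-22.652,16.458) [heading=144, draw]
PU: pen up
FD 11: (-22.652,16.458) -> (-31.552,22.924) [heading=144, move]
FD 18: (-31.552,22.924) -> (-46.114,33.504) [heading=144, move]
REPEAT 3 [
  -- iteration 1/3 --
  FD 11: (-46.114,33.504) -> (-55.013,39.969) [heading=144, move]
  PU: pen up
  -- iteration 2/3 --
  FD 11: (-55.013,39.969) -> (-63.912,46.435) [heading=144, move]
  PU: pen up
  -- iteration 3/3 --
  FD 11: (-63.912,46.435) -> (-72.812,52.901) [heading=144, move]
  PU: pen up
]
FD 20: (-72.812,52.901) -> (-88.992,64.656) [heading=144, move]
PD: pen down
RT 90: heading 144 -> 54
RT 90: heading 54 -> 324
FD 11: (-88.992,64.656) -> (-80.093,58.191) [heading=324, draw]
PD: pen down
Final: pos=(-80.093,58.191), heading=324, 3 segment(s) drawn

Answer: -80.093 58.191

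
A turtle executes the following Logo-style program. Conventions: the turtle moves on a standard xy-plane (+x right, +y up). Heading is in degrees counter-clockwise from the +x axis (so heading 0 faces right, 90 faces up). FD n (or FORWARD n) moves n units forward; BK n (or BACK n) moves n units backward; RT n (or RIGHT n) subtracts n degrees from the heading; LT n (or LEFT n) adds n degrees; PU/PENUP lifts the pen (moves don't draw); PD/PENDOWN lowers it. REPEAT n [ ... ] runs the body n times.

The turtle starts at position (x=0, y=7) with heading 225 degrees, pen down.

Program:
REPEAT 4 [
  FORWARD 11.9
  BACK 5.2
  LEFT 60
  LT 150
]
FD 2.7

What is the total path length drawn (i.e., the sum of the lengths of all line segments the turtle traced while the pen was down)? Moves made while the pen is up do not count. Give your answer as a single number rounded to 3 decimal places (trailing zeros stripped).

Executing turtle program step by step:
Start: pos=(0,7), heading=225, pen down
REPEAT 4 [
  -- iteration 1/4 --
  FD 11.9: (0,7) -> (-8.415,-1.415) [heading=225, draw]
  BK 5.2: (-8.415,-1.415) -> (-4.738,2.262) [heading=225, draw]
  LT 60: heading 225 -> 285
  LT 150: heading 285 -> 75
  -- iteration 2/4 --
  FD 11.9: (-4.738,2.262) -> (-1.658,13.757) [heading=75, draw]
  BK 5.2: (-1.658,13.757) -> (-3.004,8.734) [heading=75, draw]
  LT 60: heading 75 -> 135
  LT 150: heading 135 -> 285
  -- iteration 3/4 --
  FD 11.9: (-3.004,8.734) -> (0.076,-2.76) [heading=285, draw]
  BK 5.2: (0.076,-2.76) -> (-1.269,2.262) [heading=285, draw]
  LT 60: heading 285 -> 345
  LT 150: heading 345 -> 135
  -- iteration 4/4 --
  FD 11.9: (-1.269,2.262) -> (-9.684,10.677) [heading=135, draw]
  BK 5.2: (-9.684,10.677) -> (-6.007,7) [heading=135, draw]
  LT 60: heading 135 -> 195
  LT 150: heading 195 -> 345
]
FD 2.7: (-6.007,7) -> (-3.399,6.301) [heading=345, draw]
Final: pos=(-3.399,6.301), heading=345, 9 segment(s) drawn

Segment lengths:
  seg 1: (0,7) -> (-8.415,-1.415), length = 11.9
  seg 2: (-8.415,-1.415) -> (-4.738,2.262), length = 5.2
  seg 3: (-4.738,2.262) -> (-1.658,13.757), length = 11.9
  seg 4: (-1.658,13.757) -> (-3.004,8.734), length = 5.2
  seg 5: (-3.004,8.734) -> (0.076,-2.76), length = 11.9
  seg 6: (0.076,-2.76) -> (-1.269,2.262), length = 5.2
  seg 7: (-1.269,2.262) -> (-9.684,10.677), length = 11.9
  seg 8: (-9.684,10.677) -> (-6.007,7), length = 5.2
  seg 9: (-6.007,7) -> (-3.399,6.301), length = 2.7
Total = 71.1

Answer: 71.1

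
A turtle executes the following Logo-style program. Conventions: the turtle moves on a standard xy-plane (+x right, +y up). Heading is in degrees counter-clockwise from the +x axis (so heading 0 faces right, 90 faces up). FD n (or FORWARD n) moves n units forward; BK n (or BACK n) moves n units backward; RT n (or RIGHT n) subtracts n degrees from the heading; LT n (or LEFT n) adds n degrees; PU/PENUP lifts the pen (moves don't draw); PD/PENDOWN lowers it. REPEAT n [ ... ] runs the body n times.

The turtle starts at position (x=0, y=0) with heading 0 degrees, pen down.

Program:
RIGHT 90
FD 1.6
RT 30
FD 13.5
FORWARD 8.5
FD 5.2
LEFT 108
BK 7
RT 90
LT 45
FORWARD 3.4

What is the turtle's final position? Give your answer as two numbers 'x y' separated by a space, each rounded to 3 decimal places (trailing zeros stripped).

Answer: -18.595 -26.552

Derivation:
Executing turtle program step by step:
Start: pos=(0,0), heading=0, pen down
RT 90: heading 0 -> 270
FD 1.6: (0,0) -> (0,-1.6) [heading=270, draw]
RT 30: heading 270 -> 240
FD 13.5: (0,-1.6) -> (-6.75,-13.291) [heading=240, draw]
FD 8.5: (-6.75,-13.291) -> (-11,-20.653) [heading=240, draw]
FD 5.2: (-11,-20.653) -> (-13.6,-25.156) [heading=240, draw]
LT 108: heading 240 -> 348
BK 7: (-13.6,-25.156) -> (-20.447,-23.701) [heading=348, draw]
RT 90: heading 348 -> 258
LT 45: heading 258 -> 303
FD 3.4: (-20.447,-23.701) -> (-18.595,-26.552) [heading=303, draw]
Final: pos=(-18.595,-26.552), heading=303, 6 segment(s) drawn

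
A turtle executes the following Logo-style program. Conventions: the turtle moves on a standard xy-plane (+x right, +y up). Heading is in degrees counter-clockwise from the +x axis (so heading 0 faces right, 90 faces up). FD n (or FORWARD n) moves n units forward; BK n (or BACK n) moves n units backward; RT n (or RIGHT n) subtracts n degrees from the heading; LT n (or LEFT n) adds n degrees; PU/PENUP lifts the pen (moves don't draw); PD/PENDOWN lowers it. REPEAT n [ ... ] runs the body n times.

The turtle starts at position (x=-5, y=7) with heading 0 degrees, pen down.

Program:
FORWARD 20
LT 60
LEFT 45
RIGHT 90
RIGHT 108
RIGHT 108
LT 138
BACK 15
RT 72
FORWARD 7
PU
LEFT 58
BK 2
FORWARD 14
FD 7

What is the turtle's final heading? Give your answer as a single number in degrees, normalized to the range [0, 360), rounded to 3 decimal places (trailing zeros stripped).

Answer: 283

Derivation:
Executing turtle program step by step:
Start: pos=(-5,7), heading=0, pen down
FD 20: (-5,7) -> (15,7) [heading=0, draw]
LT 60: heading 0 -> 60
LT 45: heading 60 -> 105
RT 90: heading 105 -> 15
RT 108: heading 15 -> 267
RT 108: heading 267 -> 159
LT 138: heading 159 -> 297
BK 15: (15,7) -> (8.19,20.365) [heading=297, draw]
RT 72: heading 297 -> 225
FD 7: (8.19,20.365) -> (3.24,15.415) [heading=225, draw]
PU: pen up
LT 58: heading 225 -> 283
BK 2: (3.24,15.415) -> (2.79,17.364) [heading=283, move]
FD 14: (2.79,17.364) -> (5.94,3.723) [heading=283, move]
FD 7: (5.94,3.723) -> (7.514,-3.098) [heading=283, move]
Final: pos=(7.514,-3.098), heading=283, 3 segment(s) drawn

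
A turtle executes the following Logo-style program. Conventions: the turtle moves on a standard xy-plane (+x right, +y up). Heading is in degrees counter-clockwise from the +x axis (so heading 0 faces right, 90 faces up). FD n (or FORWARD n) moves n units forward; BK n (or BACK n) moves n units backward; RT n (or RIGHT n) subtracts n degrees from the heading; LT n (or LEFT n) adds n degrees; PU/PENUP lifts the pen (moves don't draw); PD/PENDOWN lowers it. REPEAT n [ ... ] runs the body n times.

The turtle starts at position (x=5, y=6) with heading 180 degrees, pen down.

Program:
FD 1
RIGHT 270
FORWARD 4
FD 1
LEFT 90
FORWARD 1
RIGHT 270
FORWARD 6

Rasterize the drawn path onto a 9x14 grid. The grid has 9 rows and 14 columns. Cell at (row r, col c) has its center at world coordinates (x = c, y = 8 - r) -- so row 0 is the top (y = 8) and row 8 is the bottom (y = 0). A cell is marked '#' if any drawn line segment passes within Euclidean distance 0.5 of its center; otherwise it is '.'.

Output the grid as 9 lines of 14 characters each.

Segment 0: (5,6) -> (4,6)
Segment 1: (4,6) -> (4,2)
Segment 2: (4,2) -> (4,1)
Segment 3: (4,1) -> (5,1)
Segment 4: (5,1) -> (5,7)

Answer: ..............
.....#........
....##........
....##........
....##........
....##........
....##........
....##........
..............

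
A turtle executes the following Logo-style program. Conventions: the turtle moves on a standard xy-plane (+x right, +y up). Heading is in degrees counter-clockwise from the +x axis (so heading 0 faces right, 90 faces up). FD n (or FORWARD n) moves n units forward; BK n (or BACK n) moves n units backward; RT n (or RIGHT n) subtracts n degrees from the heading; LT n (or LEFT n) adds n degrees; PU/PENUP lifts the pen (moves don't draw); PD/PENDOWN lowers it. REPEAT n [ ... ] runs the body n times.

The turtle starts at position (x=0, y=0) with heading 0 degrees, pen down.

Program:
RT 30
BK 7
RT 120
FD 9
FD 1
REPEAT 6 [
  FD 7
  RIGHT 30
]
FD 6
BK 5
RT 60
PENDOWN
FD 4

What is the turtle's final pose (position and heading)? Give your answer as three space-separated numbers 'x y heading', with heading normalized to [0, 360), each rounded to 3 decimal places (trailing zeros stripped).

Answer: -29.517 16.124 330

Derivation:
Executing turtle program step by step:
Start: pos=(0,0), heading=0, pen down
RT 30: heading 0 -> 330
BK 7: (0,0) -> (-6.062,3.5) [heading=330, draw]
RT 120: heading 330 -> 210
FD 9: (-6.062,3.5) -> (-13.856,-1) [heading=210, draw]
FD 1: (-13.856,-1) -> (-14.722,-1.5) [heading=210, draw]
REPEAT 6 [
  -- iteration 1/6 --
  FD 7: (-14.722,-1.5) -> (-20.785,-5) [heading=210, draw]
  RT 30: heading 210 -> 180
  -- iteration 2/6 --
  FD 7: (-20.785,-5) -> (-27.785,-5) [heading=180, draw]
  RT 30: heading 180 -> 150
  -- iteration 3/6 --
  FD 7: (-27.785,-5) -> (-33.847,-1.5) [heading=150, draw]
  RT 30: heading 150 -> 120
  -- iteration 4/6 --
  FD 7: (-33.847,-1.5) -> (-37.347,4.562) [heading=120, draw]
  RT 30: heading 120 -> 90
  -- iteration 5/6 --
  FD 7: (-37.347,4.562) -> (-37.347,11.562) [heading=90, draw]
  RT 30: heading 90 -> 60
  -- iteration 6/6 --
  FD 7: (-37.347,11.562) -> (-33.847,17.624) [heading=60, draw]
  RT 30: heading 60 -> 30
]
FD 6: (-33.847,17.624) -> (-28.651,20.624) [heading=30, draw]
BK 5: (-28.651,20.624) -> (-32.981,18.124) [heading=30, draw]
RT 60: heading 30 -> 330
PD: pen down
FD 4: (-32.981,18.124) -> (-29.517,16.124) [heading=330, draw]
Final: pos=(-29.517,16.124), heading=330, 12 segment(s) drawn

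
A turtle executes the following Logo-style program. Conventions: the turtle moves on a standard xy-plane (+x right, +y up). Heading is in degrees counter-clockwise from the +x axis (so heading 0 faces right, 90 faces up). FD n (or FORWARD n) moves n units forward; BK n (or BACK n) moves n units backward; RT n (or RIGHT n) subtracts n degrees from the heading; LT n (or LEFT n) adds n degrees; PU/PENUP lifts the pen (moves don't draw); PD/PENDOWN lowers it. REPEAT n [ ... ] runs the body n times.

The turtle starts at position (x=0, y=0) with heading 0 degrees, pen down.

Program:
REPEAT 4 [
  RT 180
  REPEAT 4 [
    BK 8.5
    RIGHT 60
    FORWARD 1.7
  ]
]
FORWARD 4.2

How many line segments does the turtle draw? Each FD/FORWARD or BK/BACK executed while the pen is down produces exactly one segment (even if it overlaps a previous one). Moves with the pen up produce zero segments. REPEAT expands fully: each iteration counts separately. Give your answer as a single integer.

Answer: 33

Derivation:
Executing turtle program step by step:
Start: pos=(0,0), heading=0, pen down
REPEAT 4 [
  -- iteration 1/4 --
  RT 180: heading 0 -> 180
  REPEAT 4 [
    -- iteration 1/4 --
    BK 8.5: (0,0) -> (8.5,0) [heading=180, draw]
    RT 60: heading 180 -> 120
    FD 1.7: (8.5,0) -> (7.65,1.472) [heading=120, draw]
    -- iteration 2/4 --
    BK 8.5: (7.65,1.472) -> (11.9,-5.889) [heading=120, draw]
    RT 60: heading 120 -> 60
    FD 1.7: (11.9,-5.889) -> (12.75,-4.417) [heading=60, draw]
    -- iteration 3/4 --
    BK 8.5: (12.75,-4.417) -> (8.5,-11.778) [heading=60, draw]
    RT 60: heading 60 -> 0
    FD 1.7: (8.5,-11.778) -> (10.2,-11.778) [heading=0, draw]
    -- iteration 4/4 --
    BK 8.5: (10.2,-11.778) -> (1.7,-11.778) [heading=0, draw]
    RT 60: heading 0 -> 300
    FD 1.7: (1.7,-11.778) -> (2.55,-13.25) [heading=300, draw]
  ]
  -- iteration 2/4 --
  RT 180: heading 300 -> 120
  REPEAT 4 [
    -- iteration 1/4 --
    BK 8.5: (2.55,-13.25) -> (6.8,-20.611) [heading=120, draw]
    RT 60: heading 120 -> 60
    FD 1.7: (6.8,-20.611) -> (7.65,-19.139) [heading=60, draw]
    -- iteration 2/4 --
    BK 8.5: (7.65,-19.139) -> (3.4,-26.5) [heading=60, draw]
    RT 60: heading 60 -> 0
    FD 1.7: (3.4,-26.5) -> (5.1,-26.5) [heading=0, draw]
    -- iteration 3/4 --
    BK 8.5: (5.1,-26.5) -> (-3.4,-26.5) [heading=0, draw]
    RT 60: heading 0 -> 300
    FD 1.7: (-3.4,-26.5) -> (-2.55,-27.973) [heading=300, draw]
    -- iteration 4/4 --
    BK 8.5: (-2.55,-27.973) -> (-6.8,-20.611) [heading=300, draw]
    RT 60: heading 300 -> 240
    FD 1.7: (-6.8,-20.611) -> (-7.65,-22.084) [heading=240, draw]
  ]
  -- iteration 3/4 --
  RT 180: heading 240 -> 60
  REPEAT 4 [
    -- iteration 1/4 --
    BK 8.5: (-7.65,-22.084) -> (-11.9,-29.445) [heading=60, draw]
    RT 60: heading 60 -> 0
    FD 1.7: (-11.9,-29.445) -> (-10.2,-29.445) [heading=0, draw]
    -- iteration 2/4 --
    BK 8.5: (-10.2,-29.445) -> (-18.7,-29.445) [heading=0, draw]
    RT 60: heading 0 -> 300
    FD 1.7: (-18.7,-29.445) -> (-17.85,-30.917) [heading=300, draw]
    -- iteration 3/4 --
    BK 8.5: (-17.85,-30.917) -> (-22.1,-23.556) [heading=300, draw]
    RT 60: heading 300 -> 240
    FD 1.7: (-22.1,-23.556) -> (-22.95,-25.028) [heading=240, draw]
    -- iteration 4/4 --
    BK 8.5: (-22.95,-25.028) -> (-18.7,-17.667) [heading=240, draw]
    RT 60: heading 240 -> 180
    FD 1.7: (-18.7,-17.667) -> (-20.4,-17.667) [heading=180, draw]
  ]
  -- iteration 4/4 --
  RT 180: heading 180 -> 0
  REPEAT 4 [
    -- iteration 1/4 --
    BK 8.5: (-20.4,-17.667) -> (-28.9,-17.667) [heading=0, draw]
    RT 60: heading 0 -> 300
    FD 1.7: (-28.9,-17.667) -> (-28.05,-19.139) [heading=300, draw]
    -- iteration 2/4 --
    BK 8.5: (-28.05,-19.139) -> (-32.3,-11.778) [heading=300, draw]
    RT 60: heading 300 -> 240
    FD 1.7: (-32.3,-11.778) -> (-33.15,-13.25) [heading=240, draw]
    -- iteration 3/4 --
    BK 8.5: (-33.15,-13.25) -> (-28.9,-5.889) [heading=240, draw]
    RT 60: heading 240 -> 180
    FD 1.7: (-28.9,-5.889) -> (-30.6,-5.889) [heading=180, draw]
    -- iteration 4/4 --
    BK 8.5: (-30.6,-5.889) -> (-22.1,-5.889) [heading=180, draw]
    RT 60: heading 180 -> 120
    FD 1.7: (-22.1,-5.889) -> (-22.95,-4.417) [heading=120, draw]
  ]
]
FD 4.2: (-22.95,-4.417) -> (-25.05,-0.779) [heading=120, draw]
Final: pos=(-25.05,-0.779), heading=120, 33 segment(s) drawn
Segments drawn: 33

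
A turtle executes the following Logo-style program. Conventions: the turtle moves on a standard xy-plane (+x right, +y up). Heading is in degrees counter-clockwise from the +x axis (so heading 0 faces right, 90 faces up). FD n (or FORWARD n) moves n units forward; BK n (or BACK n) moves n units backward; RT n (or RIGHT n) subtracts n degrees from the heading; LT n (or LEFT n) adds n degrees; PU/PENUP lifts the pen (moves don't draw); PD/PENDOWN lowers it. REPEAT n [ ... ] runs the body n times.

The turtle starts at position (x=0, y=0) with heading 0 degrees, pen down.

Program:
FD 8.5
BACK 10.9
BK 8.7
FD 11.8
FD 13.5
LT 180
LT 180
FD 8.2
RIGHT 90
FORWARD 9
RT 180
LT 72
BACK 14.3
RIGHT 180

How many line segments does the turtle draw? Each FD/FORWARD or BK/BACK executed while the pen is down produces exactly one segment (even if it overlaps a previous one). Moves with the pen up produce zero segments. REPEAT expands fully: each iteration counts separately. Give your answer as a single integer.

Executing turtle program step by step:
Start: pos=(0,0), heading=0, pen down
FD 8.5: (0,0) -> (8.5,0) [heading=0, draw]
BK 10.9: (8.5,0) -> (-2.4,0) [heading=0, draw]
BK 8.7: (-2.4,0) -> (-11.1,0) [heading=0, draw]
FD 11.8: (-11.1,0) -> (0.7,0) [heading=0, draw]
FD 13.5: (0.7,0) -> (14.2,0) [heading=0, draw]
LT 180: heading 0 -> 180
LT 180: heading 180 -> 0
FD 8.2: (14.2,0) -> (22.4,0) [heading=0, draw]
RT 90: heading 0 -> 270
FD 9: (22.4,0) -> (22.4,-9) [heading=270, draw]
RT 180: heading 270 -> 90
LT 72: heading 90 -> 162
BK 14.3: (22.4,-9) -> (36,-13.419) [heading=162, draw]
RT 180: heading 162 -> 342
Final: pos=(36,-13.419), heading=342, 8 segment(s) drawn
Segments drawn: 8

Answer: 8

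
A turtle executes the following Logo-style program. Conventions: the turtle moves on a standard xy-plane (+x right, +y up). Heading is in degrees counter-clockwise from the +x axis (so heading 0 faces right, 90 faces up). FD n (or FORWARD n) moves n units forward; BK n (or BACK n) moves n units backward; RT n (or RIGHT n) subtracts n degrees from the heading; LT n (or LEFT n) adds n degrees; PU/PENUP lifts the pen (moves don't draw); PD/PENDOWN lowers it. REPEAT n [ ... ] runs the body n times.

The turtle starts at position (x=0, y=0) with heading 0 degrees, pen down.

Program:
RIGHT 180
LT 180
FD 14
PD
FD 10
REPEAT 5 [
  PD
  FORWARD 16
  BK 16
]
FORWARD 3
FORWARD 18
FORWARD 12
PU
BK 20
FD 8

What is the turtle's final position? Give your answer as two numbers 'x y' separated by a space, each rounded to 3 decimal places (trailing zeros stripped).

Answer: 45 0

Derivation:
Executing turtle program step by step:
Start: pos=(0,0), heading=0, pen down
RT 180: heading 0 -> 180
LT 180: heading 180 -> 0
FD 14: (0,0) -> (14,0) [heading=0, draw]
PD: pen down
FD 10: (14,0) -> (24,0) [heading=0, draw]
REPEAT 5 [
  -- iteration 1/5 --
  PD: pen down
  FD 16: (24,0) -> (40,0) [heading=0, draw]
  BK 16: (40,0) -> (24,0) [heading=0, draw]
  -- iteration 2/5 --
  PD: pen down
  FD 16: (24,0) -> (40,0) [heading=0, draw]
  BK 16: (40,0) -> (24,0) [heading=0, draw]
  -- iteration 3/5 --
  PD: pen down
  FD 16: (24,0) -> (40,0) [heading=0, draw]
  BK 16: (40,0) -> (24,0) [heading=0, draw]
  -- iteration 4/5 --
  PD: pen down
  FD 16: (24,0) -> (40,0) [heading=0, draw]
  BK 16: (40,0) -> (24,0) [heading=0, draw]
  -- iteration 5/5 --
  PD: pen down
  FD 16: (24,0) -> (40,0) [heading=0, draw]
  BK 16: (40,0) -> (24,0) [heading=0, draw]
]
FD 3: (24,0) -> (27,0) [heading=0, draw]
FD 18: (27,0) -> (45,0) [heading=0, draw]
FD 12: (45,0) -> (57,0) [heading=0, draw]
PU: pen up
BK 20: (57,0) -> (37,0) [heading=0, move]
FD 8: (37,0) -> (45,0) [heading=0, move]
Final: pos=(45,0), heading=0, 15 segment(s) drawn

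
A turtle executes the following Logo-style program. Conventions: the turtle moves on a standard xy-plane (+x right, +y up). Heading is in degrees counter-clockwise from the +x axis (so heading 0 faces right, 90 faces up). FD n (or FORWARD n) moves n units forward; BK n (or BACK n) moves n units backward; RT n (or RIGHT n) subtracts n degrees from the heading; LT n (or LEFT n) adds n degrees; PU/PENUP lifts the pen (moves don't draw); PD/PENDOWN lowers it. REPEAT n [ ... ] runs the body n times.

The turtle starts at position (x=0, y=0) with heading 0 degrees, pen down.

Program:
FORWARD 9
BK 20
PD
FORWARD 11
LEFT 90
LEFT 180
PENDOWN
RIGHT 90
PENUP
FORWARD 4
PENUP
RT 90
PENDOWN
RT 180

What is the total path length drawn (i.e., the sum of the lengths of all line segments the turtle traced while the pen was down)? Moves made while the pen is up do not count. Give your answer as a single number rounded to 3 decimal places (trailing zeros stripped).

Executing turtle program step by step:
Start: pos=(0,0), heading=0, pen down
FD 9: (0,0) -> (9,0) [heading=0, draw]
BK 20: (9,0) -> (-11,0) [heading=0, draw]
PD: pen down
FD 11: (-11,0) -> (0,0) [heading=0, draw]
LT 90: heading 0 -> 90
LT 180: heading 90 -> 270
PD: pen down
RT 90: heading 270 -> 180
PU: pen up
FD 4: (0,0) -> (-4,0) [heading=180, move]
PU: pen up
RT 90: heading 180 -> 90
PD: pen down
RT 180: heading 90 -> 270
Final: pos=(-4,0), heading=270, 3 segment(s) drawn

Segment lengths:
  seg 1: (0,0) -> (9,0), length = 9
  seg 2: (9,0) -> (-11,0), length = 20
  seg 3: (-11,0) -> (0,0), length = 11
Total = 40

Answer: 40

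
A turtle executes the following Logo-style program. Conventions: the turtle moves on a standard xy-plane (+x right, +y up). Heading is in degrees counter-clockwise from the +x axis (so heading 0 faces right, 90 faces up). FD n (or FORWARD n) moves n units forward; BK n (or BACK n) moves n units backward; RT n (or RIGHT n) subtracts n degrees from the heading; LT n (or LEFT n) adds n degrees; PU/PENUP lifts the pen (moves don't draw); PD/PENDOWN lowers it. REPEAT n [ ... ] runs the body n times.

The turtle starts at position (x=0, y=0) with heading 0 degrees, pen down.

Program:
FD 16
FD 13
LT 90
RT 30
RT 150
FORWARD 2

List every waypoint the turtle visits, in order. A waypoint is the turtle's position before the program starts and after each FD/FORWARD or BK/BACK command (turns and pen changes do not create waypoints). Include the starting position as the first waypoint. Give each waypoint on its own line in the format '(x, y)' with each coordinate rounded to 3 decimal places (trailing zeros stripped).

Executing turtle program step by step:
Start: pos=(0,0), heading=0, pen down
FD 16: (0,0) -> (16,0) [heading=0, draw]
FD 13: (16,0) -> (29,0) [heading=0, draw]
LT 90: heading 0 -> 90
RT 30: heading 90 -> 60
RT 150: heading 60 -> 270
FD 2: (29,0) -> (29,-2) [heading=270, draw]
Final: pos=(29,-2), heading=270, 3 segment(s) drawn
Waypoints (4 total):
(0, 0)
(16, 0)
(29, 0)
(29, -2)

Answer: (0, 0)
(16, 0)
(29, 0)
(29, -2)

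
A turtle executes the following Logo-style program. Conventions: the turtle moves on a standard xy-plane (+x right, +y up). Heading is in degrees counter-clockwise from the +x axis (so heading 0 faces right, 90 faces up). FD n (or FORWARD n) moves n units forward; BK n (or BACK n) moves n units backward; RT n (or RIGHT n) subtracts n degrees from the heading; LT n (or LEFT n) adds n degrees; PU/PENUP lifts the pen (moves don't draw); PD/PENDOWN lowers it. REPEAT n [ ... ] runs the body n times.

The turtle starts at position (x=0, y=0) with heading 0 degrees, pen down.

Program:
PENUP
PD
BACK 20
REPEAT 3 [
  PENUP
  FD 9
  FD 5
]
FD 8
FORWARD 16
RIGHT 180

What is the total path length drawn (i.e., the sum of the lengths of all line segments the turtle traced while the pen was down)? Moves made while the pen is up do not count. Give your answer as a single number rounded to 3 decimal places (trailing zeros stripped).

Answer: 20

Derivation:
Executing turtle program step by step:
Start: pos=(0,0), heading=0, pen down
PU: pen up
PD: pen down
BK 20: (0,0) -> (-20,0) [heading=0, draw]
REPEAT 3 [
  -- iteration 1/3 --
  PU: pen up
  FD 9: (-20,0) -> (-11,0) [heading=0, move]
  FD 5: (-11,0) -> (-6,0) [heading=0, move]
  -- iteration 2/3 --
  PU: pen up
  FD 9: (-6,0) -> (3,0) [heading=0, move]
  FD 5: (3,0) -> (8,0) [heading=0, move]
  -- iteration 3/3 --
  PU: pen up
  FD 9: (8,0) -> (17,0) [heading=0, move]
  FD 5: (17,0) -> (22,0) [heading=0, move]
]
FD 8: (22,0) -> (30,0) [heading=0, move]
FD 16: (30,0) -> (46,0) [heading=0, move]
RT 180: heading 0 -> 180
Final: pos=(46,0), heading=180, 1 segment(s) drawn

Segment lengths:
  seg 1: (0,0) -> (-20,0), length = 20
Total = 20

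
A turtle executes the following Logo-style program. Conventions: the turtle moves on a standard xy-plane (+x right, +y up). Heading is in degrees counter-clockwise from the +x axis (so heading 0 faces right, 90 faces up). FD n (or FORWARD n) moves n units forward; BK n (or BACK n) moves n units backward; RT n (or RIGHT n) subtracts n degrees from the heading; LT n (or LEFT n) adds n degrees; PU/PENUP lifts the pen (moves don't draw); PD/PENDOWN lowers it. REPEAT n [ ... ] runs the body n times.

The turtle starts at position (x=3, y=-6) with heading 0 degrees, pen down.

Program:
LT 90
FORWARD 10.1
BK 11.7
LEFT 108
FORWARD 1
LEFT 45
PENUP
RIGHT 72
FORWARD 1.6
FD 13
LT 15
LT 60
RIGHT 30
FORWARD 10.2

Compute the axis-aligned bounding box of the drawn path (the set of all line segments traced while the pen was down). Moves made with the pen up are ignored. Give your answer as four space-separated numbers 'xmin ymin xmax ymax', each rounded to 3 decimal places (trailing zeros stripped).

Executing turtle program step by step:
Start: pos=(3,-6), heading=0, pen down
LT 90: heading 0 -> 90
FD 10.1: (3,-6) -> (3,4.1) [heading=90, draw]
BK 11.7: (3,4.1) -> (3,-7.6) [heading=90, draw]
LT 108: heading 90 -> 198
FD 1: (3,-7.6) -> (2.049,-7.909) [heading=198, draw]
LT 45: heading 198 -> 243
PU: pen up
RT 72: heading 243 -> 171
FD 1.6: (2.049,-7.909) -> (0.469,-7.659) [heading=171, move]
FD 13: (0.469,-7.659) -> (-12.371,-5.625) [heading=171, move]
LT 15: heading 171 -> 186
LT 60: heading 186 -> 246
RT 30: heading 246 -> 216
FD 10.2: (-12.371,-5.625) -> (-20.623,-11.62) [heading=216, move]
Final: pos=(-20.623,-11.62), heading=216, 3 segment(s) drawn

Segment endpoints: x in {2.049, 3, 3, 3}, y in {-7.909, -7.6, -6, 4.1}
xmin=2.049, ymin=-7.909, xmax=3, ymax=4.1

Answer: 2.049 -7.909 3 4.1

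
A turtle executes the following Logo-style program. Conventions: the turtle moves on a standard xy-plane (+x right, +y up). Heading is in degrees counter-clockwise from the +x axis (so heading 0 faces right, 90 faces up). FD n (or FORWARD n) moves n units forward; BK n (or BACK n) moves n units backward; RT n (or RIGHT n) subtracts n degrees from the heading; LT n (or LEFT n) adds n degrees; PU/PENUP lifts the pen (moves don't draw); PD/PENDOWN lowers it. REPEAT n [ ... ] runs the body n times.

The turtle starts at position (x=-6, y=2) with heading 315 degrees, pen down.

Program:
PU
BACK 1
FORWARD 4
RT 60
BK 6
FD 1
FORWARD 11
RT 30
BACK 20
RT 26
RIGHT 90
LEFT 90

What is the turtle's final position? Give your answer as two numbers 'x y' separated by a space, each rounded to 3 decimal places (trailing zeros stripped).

Executing turtle program step by step:
Start: pos=(-6,2), heading=315, pen down
PU: pen up
BK 1: (-6,2) -> (-6.707,2.707) [heading=315, move]
FD 4: (-6.707,2.707) -> (-3.879,-0.121) [heading=315, move]
RT 60: heading 315 -> 255
BK 6: (-3.879,-0.121) -> (-2.326,5.674) [heading=255, move]
FD 1: (-2.326,5.674) -> (-2.585,4.708) [heading=255, move]
FD 11: (-2.585,4.708) -> (-5.432,-5.917) [heading=255, move]
RT 30: heading 255 -> 225
BK 20: (-5.432,-5.917) -> (8.711,8.225) [heading=225, move]
RT 26: heading 225 -> 199
RT 90: heading 199 -> 109
LT 90: heading 109 -> 199
Final: pos=(8.711,8.225), heading=199, 0 segment(s) drawn

Answer: 8.711 8.225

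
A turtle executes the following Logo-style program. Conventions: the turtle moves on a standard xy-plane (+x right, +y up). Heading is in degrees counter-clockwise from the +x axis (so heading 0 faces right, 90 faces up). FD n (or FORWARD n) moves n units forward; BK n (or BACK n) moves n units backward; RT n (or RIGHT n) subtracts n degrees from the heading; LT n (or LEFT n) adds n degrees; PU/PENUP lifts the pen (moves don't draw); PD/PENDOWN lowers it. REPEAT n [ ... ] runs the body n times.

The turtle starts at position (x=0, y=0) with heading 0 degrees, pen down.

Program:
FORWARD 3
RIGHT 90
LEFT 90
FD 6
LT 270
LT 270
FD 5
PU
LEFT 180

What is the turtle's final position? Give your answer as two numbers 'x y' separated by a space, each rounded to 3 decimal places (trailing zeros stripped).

Answer: 4 0

Derivation:
Executing turtle program step by step:
Start: pos=(0,0), heading=0, pen down
FD 3: (0,0) -> (3,0) [heading=0, draw]
RT 90: heading 0 -> 270
LT 90: heading 270 -> 0
FD 6: (3,0) -> (9,0) [heading=0, draw]
LT 270: heading 0 -> 270
LT 270: heading 270 -> 180
FD 5: (9,0) -> (4,0) [heading=180, draw]
PU: pen up
LT 180: heading 180 -> 0
Final: pos=(4,0), heading=0, 3 segment(s) drawn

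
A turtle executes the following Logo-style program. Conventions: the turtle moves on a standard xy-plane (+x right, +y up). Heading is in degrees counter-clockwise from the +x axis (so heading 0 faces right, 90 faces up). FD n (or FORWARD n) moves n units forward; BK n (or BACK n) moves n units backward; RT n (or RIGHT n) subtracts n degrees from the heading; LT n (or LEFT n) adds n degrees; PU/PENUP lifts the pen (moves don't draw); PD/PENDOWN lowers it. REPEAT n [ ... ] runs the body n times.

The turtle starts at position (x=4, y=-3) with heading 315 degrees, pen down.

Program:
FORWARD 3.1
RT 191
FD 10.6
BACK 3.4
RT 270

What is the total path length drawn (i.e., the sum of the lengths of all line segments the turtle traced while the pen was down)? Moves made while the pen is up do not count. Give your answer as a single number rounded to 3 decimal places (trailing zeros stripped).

Executing turtle program step by step:
Start: pos=(4,-3), heading=315, pen down
FD 3.1: (4,-3) -> (6.192,-5.192) [heading=315, draw]
RT 191: heading 315 -> 124
FD 10.6: (6.192,-5.192) -> (0.265,3.596) [heading=124, draw]
BK 3.4: (0.265,3.596) -> (2.166,0.777) [heading=124, draw]
RT 270: heading 124 -> 214
Final: pos=(2.166,0.777), heading=214, 3 segment(s) drawn

Segment lengths:
  seg 1: (4,-3) -> (6.192,-5.192), length = 3.1
  seg 2: (6.192,-5.192) -> (0.265,3.596), length = 10.6
  seg 3: (0.265,3.596) -> (2.166,0.777), length = 3.4
Total = 17.1

Answer: 17.1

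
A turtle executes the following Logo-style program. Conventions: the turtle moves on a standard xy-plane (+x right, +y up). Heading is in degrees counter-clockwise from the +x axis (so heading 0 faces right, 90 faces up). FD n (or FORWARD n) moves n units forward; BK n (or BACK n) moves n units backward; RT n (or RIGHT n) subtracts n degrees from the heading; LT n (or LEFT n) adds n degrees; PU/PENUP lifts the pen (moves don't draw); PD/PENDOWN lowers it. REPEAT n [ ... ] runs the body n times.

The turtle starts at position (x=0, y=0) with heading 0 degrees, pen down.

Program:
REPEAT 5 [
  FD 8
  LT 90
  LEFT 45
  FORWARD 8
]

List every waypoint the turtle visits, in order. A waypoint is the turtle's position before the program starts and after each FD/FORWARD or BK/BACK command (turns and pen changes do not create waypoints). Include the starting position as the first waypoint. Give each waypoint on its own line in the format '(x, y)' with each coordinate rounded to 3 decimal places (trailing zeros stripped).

Answer: (0, 0)
(8, 0)
(2.343, 5.657)
(-3.314, 11.314)
(-3.314, 3.314)
(-3.314, -4.686)
(2.343, 0.971)
(8, 6.627)
(0, 6.627)
(-8, 6.627)
(-2.343, 0.971)

Derivation:
Executing turtle program step by step:
Start: pos=(0,0), heading=0, pen down
REPEAT 5 [
  -- iteration 1/5 --
  FD 8: (0,0) -> (8,0) [heading=0, draw]
  LT 90: heading 0 -> 90
  LT 45: heading 90 -> 135
  FD 8: (8,0) -> (2.343,5.657) [heading=135, draw]
  -- iteration 2/5 --
  FD 8: (2.343,5.657) -> (-3.314,11.314) [heading=135, draw]
  LT 90: heading 135 -> 225
  LT 45: heading 225 -> 270
  FD 8: (-3.314,11.314) -> (-3.314,3.314) [heading=270, draw]
  -- iteration 3/5 --
  FD 8: (-3.314,3.314) -> (-3.314,-4.686) [heading=270, draw]
  LT 90: heading 270 -> 0
  LT 45: heading 0 -> 45
  FD 8: (-3.314,-4.686) -> (2.343,0.971) [heading=45, draw]
  -- iteration 4/5 --
  FD 8: (2.343,0.971) -> (8,6.627) [heading=45, draw]
  LT 90: heading 45 -> 135
  LT 45: heading 135 -> 180
  FD 8: (8,6.627) -> (0,6.627) [heading=180, draw]
  -- iteration 5/5 --
  FD 8: (0,6.627) -> (-8,6.627) [heading=180, draw]
  LT 90: heading 180 -> 270
  LT 45: heading 270 -> 315
  FD 8: (-8,6.627) -> (-2.343,0.971) [heading=315, draw]
]
Final: pos=(-2.343,0.971), heading=315, 10 segment(s) drawn
Waypoints (11 total):
(0, 0)
(8, 0)
(2.343, 5.657)
(-3.314, 11.314)
(-3.314, 3.314)
(-3.314, -4.686)
(2.343, 0.971)
(8, 6.627)
(0, 6.627)
(-8, 6.627)
(-2.343, 0.971)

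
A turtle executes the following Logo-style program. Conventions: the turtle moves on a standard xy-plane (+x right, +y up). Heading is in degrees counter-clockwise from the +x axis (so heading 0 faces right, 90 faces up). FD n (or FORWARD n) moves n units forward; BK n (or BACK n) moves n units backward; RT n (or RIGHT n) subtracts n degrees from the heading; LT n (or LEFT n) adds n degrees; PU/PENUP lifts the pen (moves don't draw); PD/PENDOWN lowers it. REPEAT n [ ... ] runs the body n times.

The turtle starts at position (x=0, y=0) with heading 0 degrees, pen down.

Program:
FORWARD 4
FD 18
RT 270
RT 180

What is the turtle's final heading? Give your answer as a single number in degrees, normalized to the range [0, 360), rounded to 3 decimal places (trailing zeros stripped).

Executing turtle program step by step:
Start: pos=(0,0), heading=0, pen down
FD 4: (0,0) -> (4,0) [heading=0, draw]
FD 18: (4,0) -> (22,0) [heading=0, draw]
RT 270: heading 0 -> 90
RT 180: heading 90 -> 270
Final: pos=(22,0), heading=270, 2 segment(s) drawn

Answer: 270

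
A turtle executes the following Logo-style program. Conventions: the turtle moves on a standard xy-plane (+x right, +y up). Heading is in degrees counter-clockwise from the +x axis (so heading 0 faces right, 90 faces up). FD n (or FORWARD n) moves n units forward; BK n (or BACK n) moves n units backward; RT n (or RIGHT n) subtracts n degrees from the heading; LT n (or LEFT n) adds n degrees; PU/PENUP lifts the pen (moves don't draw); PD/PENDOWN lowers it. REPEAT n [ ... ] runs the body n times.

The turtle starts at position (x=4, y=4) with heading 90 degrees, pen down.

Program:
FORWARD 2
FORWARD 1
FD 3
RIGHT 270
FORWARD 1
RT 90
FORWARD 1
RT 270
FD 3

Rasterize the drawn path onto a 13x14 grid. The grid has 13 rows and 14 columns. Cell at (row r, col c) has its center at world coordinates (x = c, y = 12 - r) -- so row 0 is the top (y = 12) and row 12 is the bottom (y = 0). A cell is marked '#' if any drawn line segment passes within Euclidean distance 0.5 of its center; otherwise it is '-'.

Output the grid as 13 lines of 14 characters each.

Segment 0: (4,4) -> (4,6)
Segment 1: (4,6) -> (4,7)
Segment 2: (4,7) -> (4,10)
Segment 3: (4,10) -> (3,10)
Segment 4: (3,10) -> (3,11)
Segment 5: (3,11) -> (0,11)

Answer: --------------
####----------
---##---------
----#---------
----#---------
----#---------
----#---------
----#---------
----#---------
--------------
--------------
--------------
--------------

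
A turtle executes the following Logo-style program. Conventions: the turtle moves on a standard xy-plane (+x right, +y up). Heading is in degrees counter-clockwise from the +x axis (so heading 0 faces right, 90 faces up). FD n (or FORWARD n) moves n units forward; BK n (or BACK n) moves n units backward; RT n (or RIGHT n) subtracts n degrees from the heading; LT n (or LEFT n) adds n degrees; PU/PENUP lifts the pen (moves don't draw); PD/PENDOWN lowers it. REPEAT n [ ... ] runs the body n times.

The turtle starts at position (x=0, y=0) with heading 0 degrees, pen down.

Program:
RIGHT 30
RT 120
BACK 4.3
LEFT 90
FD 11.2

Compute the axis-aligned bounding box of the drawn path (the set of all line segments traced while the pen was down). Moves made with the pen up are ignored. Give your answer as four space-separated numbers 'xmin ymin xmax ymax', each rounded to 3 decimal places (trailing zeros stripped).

Answer: 0 -7.549 9.324 2.15

Derivation:
Executing turtle program step by step:
Start: pos=(0,0), heading=0, pen down
RT 30: heading 0 -> 330
RT 120: heading 330 -> 210
BK 4.3: (0,0) -> (3.724,2.15) [heading=210, draw]
LT 90: heading 210 -> 300
FD 11.2: (3.724,2.15) -> (9.324,-7.549) [heading=300, draw]
Final: pos=(9.324,-7.549), heading=300, 2 segment(s) drawn

Segment endpoints: x in {0, 3.724, 9.324}, y in {-7.549, 0, 2.15}
xmin=0, ymin=-7.549, xmax=9.324, ymax=2.15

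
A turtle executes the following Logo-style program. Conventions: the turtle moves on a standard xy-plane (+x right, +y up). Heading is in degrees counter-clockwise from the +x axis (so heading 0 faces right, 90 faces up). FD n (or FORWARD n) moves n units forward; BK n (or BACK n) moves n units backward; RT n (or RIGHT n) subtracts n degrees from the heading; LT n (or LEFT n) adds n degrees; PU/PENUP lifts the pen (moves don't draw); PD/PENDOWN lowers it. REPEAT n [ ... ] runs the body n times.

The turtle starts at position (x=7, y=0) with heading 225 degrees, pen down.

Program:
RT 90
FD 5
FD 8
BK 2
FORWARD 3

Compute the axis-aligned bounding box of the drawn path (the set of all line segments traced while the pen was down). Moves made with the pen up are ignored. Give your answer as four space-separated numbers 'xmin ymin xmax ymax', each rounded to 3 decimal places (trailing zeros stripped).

Executing turtle program step by step:
Start: pos=(7,0), heading=225, pen down
RT 90: heading 225 -> 135
FD 5: (7,0) -> (3.464,3.536) [heading=135, draw]
FD 8: (3.464,3.536) -> (-2.192,9.192) [heading=135, draw]
BK 2: (-2.192,9.192) -> (-0.778,7.778) [heading=135, draw]
FD 3: (-0.778,7.778) -> (-2.899,9.899) [heading=135, draw]
Final: pos=(-2.899,9.899), heading=135, 4 segment(s) drawn

Segment endpoints: x in {-2.899, -2.192, -0.778, 3.464, 7}, y in {0, 3.536, 7.778, 9.192, 9.899}
xmin=-2.899, ymin=0, xmax=7, ymax=9.899

Answer: -2.899 0 7 9.899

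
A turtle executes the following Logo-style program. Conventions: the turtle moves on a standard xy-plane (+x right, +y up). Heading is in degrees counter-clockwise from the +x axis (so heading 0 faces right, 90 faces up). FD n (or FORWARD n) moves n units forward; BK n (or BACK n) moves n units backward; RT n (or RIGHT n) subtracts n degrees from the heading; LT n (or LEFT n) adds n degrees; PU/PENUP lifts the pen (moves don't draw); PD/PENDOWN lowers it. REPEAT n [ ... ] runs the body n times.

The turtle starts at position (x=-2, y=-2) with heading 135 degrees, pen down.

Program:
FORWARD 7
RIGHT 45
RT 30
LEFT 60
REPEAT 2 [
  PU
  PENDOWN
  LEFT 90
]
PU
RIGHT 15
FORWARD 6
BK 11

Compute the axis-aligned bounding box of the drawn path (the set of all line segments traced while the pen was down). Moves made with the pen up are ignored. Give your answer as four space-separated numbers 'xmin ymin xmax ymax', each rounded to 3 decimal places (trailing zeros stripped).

Answer: -6.95 -2 -2 2.95

Derivation:
Executing turtle program step by step:
Start: pos=(-2,-2), heading=135, pen down
FD 7: (-2,-2) -> (-6.95,2.95) [heading=135, draw]
RT 45: heading 135 -> 90
RT 30: heading 90 -> 60
LT 60: heading 60 -> 120
REPEAT 2 [
  -- iteration 1/2 --
  PU: pen up
  PD: pen down
  LT 90: heading 120 -> 210
  -- iteration 2/2 --
  PU: pen up
  PD: pen down
  LT 90: heading 210 -> 300
]
PU: pen up
RT 15: heading 300 -> 285
FD 6: (-6.95,2.95) -> (-5.397,-2.846) [heading=285, move]
BK 11: (-5.397,-2.846) -> (-8.244,7.779) [heading=285, move]
Final: pos=(-8.244,7.779), heading=285, 1 segment(s) drawn

Segment endpoints: x in {-6.95, -2}, y in {-2, 2.95}
xmin=-6.95, ymin=-2, xmax=-2, ymax=2.95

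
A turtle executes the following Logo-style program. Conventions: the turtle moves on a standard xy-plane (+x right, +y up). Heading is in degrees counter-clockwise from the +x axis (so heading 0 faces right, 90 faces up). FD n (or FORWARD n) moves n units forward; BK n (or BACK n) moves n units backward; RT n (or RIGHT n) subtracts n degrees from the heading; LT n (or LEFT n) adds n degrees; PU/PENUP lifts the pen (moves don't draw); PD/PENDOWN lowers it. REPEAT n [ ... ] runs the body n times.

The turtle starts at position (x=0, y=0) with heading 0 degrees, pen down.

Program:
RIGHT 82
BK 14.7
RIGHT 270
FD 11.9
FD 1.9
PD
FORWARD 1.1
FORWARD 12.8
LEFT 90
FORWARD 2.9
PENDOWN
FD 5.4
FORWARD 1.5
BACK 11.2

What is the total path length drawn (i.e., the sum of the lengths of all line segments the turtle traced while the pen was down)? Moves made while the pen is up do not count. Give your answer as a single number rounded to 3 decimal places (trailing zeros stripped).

Executing turtle program step by step:
Start: pos=(0,0), heading=0, pen down
RT 82: heading 0 -> 278
BK 14.7: (0,0) -> (-2.046,14.557) [heading=278, draw]
RT 270: heading 278 -> 8
FD 11.9: (-2.046,14.557) -> (9.738,16.213) [heading=8, draw]
FD 1.9: (9.738,16.213) -> (11.62,16.478) [heading=8, draw]
PD: pen down
FD 1.1: (11.62,16.478) -> (12.709,16.631) [heading=8, draw]
FD 12.8: (12.709,16.631) -> (25.385,18.412) [heading=8, draw]
LT 90: heading 8 -> 98
FD 2.9: (25.385,18.412) -> (24.981,21.284) [heading=98, draw]
PD: pen down
FD 5.4: (24.981,21.284) -> (24.229,26.631) [heading=98, draw]
FD 1.5: (24.229,26.631) -> (24.021,28.117) [heading=98, draw]
BK 11.2: (24.021,28.117) -> (25.579,17.026) [heading=98, draw]
Final: pos=(25.579,17.026), heading=98, 9 segment(s) drawn

Segment lengths:
  seg 1: (0,0) -> (-2.046,14.557), length = 14.7
  seg 2: (-2.046,14.557) -> (9.738,16.213), length = 11.9
  seg 3: (9.738,16.213) -> (11.62,16.478), length = 1.9
  seg 4: (11.62,16.478) -> (12.709,16.631), length = 1.1
  seg 5: (12.709,16.631) -> (25.385,18.412), length = 12.8
  seg 6: (25.385,18.412) -> (24.981,21.284), length = 2.9
  seg 7: (24.981,21.284) -> (24.229,26.631), length = 5.4
  seg 8: (24.229,26.631) -> (24.021,28.117), length = 1.5
  seg 9: (24.021,28.117) -> (25.579,17.026), length = 11.2
Total = 63.4

Answer: 63.4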